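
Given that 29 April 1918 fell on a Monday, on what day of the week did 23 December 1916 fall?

Count forward from the earlier date (December 23, 1916) to the later (April 29, 1918):
Day-of-year of December 23, 1916: 358.
Day-of-year of April 29, 1918: 119.
1916 has 366 days, so 366 − 358 = 8 days remain in 1916.
Full years: 1917: 365. Sum = 365.
Total: 8 + 365 + 119 = 492 days.
492 mod 7 = 2, so 2 days before Monday is Saturday.

Saturday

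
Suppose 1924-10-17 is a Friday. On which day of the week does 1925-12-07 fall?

October 1924: 31 − 17 = 14 days remain.
Then 13 full months totalling 395 days.
December 1–7, 1925: 7 days.
Total: 14 + 395 + 7 = 416 days.
416 mod 7 = 3, so 3 days after Friday is Monday.

Monday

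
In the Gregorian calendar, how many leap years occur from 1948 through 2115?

Years divisible by 4: 1948, 1952, …, 2112 — 42 in all.
Of these, 2100 is divisible by 100 but not 400, so not leap.
2000 is divisible by 400, so still leap.
Leap years: 42 − 1 = 41.

41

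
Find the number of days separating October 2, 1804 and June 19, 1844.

14505

From October 2, 1804 to October 2, 1843: 39 years, of which 9 contain a Feb 29 — 30×365 + 9×366 = 14244 days.
October 1843: 31 − 2 = 29 days remain.
Then November (30), December (31), January (31), February 1844 (29), March (31), April (30), May (31): 30 + 31 + 31 + 29 + 31 + 30 + 31 = 213 days.
June 1–19, 1844: 19 days.
Residual: 261 days.
Total: 14505 days.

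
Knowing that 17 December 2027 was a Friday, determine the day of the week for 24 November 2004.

Wednesday

Count forward from the earlier date (November 24, 2004) to the later (December 17, 2027):
From November 24, 2004 to November 24, 2027: 23 years, of which 5 contain a Feb 29 — 18×365 + 5×366 = 8400 days.
November 2027: 30 − 24 = 6 days remain.
December 1–17, 2027: 17 days.
Residual: 23 days.
Total: 8423 days.
8423 mod 7 = 2, so 2 days before Friday is Wednesday.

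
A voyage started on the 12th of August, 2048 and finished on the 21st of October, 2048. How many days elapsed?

August 2048: 31 − 12 = 19 days remain.
Then September (30): 30 days.
October 1–21, 2048: 21 days.
Total: 19 + 30 + 21 = 70 days.

70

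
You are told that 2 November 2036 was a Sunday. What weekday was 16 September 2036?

Count forward from the earlier date (September 16, 2036) to the later (November 2, 2036):
September 2036: 30 − 16 = 14 days remain.
Then October (31): 31 days.
November 1–2, 2036: 2 days.
Total: 14 + 31 + 2 = 47 days.
47 mod 7 = 5, so 5 days before Sunday is Tuesday.

Tuesday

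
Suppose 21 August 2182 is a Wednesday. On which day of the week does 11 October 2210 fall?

Day-of-year of August 21, 2182: 233.
Day-of-year of October 11, 2210: 284.
2182 has 365 days, so 365 − 233 = 132 days remain in 2182.
Full years 2183–2209: 21 common + 6 leap = 21×365 + 6×366 = 9861 days.
Total: 132 + 9861 + 284 = 10277 days.
10277 mod 7 = 1, so 1 day after Wednesday is Thursday.

Thursday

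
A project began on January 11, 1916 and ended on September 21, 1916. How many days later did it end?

254

January 1916: 31 − 11 = 20 days remain.
Then February 1916 (29), March (31), April (30), May (31), June (30), July (31), August (31): 29 + 31 + 30 + 31 + 30 + 31 + 31 = 213 days.
September 1–21, 1916: 21 days.
Total: 20 + 213 + 21 = 254 days.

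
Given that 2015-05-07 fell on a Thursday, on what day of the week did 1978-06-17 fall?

Saturday

Count forward from the earlier date (June 17, 1978) to the later (May 7, 2015):
Day-of-year of June 17, 1978: 168.
Day-of-year of May 7, 2015: 127.
1978 has 365 days, so 365 − 168 = 197 days remain in 1978.
Full years 1979–2014: 27 common + 9 leap = 27×365 + 9×366 = 13149 days.
Total: 197 + 13149 + 127 = 13473 days.
13473 mod 7 = 5, so 5 days before Thursday is Saturday.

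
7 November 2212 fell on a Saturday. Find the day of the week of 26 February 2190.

Count forward from the earlier date (February 26, 2190) to the later (November 7, 2212):
Day-of-year of February 26, 2190: 57.
Day-of-year of November 7, 2212: 312.
2190 has 365 days, so 365 − 57 = 308 days remain in 2190.
Full years 2191–2211: 17 common + 4 leap = 17×365 + 4×366 = 7669 days.
Total: 308 + 7669 + 312 = 8289 days.
8289 mod 7 = 1, so 1 day before Saturday is Friday.

Friday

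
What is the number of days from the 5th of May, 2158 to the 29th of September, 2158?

147

May 2158: 31 − 5 = 26 days remain.
Then June (30), July (31), August (31): 30 + 31 + 31 = 92 days.
September 1–29, 2158: 29 days.
Total: 26 + 92 + 29 = 147 days.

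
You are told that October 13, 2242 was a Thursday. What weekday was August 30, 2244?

October 2242: 31 − 13 = 18 days remain.
Then 21 full months totalling 639 days.
August 1–30, 2244: 30 days.
Total: 18 + 639 + 30 = 687 days.
687 mod 7 = 1, so 1 day after Thursday is Friday.

Friday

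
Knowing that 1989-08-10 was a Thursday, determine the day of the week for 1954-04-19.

Count forward from the earlier date (April 19, 1954) to the later (August 10, 1989):
From April 19, 1954 to April 19, 1989: 35 years, of which 9 contain a Feb 29 — 26×365 + 9×366 = 12784 days.
April 1989: 30 − 19 = 11 days remain.
Then May (31), June (30), July (31): 31 + 30 + 31 = 92 days.
August 1–10, 1989: 10 days.
Residual: 113 days.
Total: 12897 days.
12897 mod 7 = 3, so 3 days before Thursday is Monday.

Monday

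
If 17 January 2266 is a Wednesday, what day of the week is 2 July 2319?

Wednesday

Day-of-year of January 17, 2266: 17.
Day-of-year of July 2, 2319: 183.
2266 has 365 days, so 365 − 17 = 348 days remain in 2266.
Full years 2267–2318: 40 common + 12 leap = 40×365 + 12×366 = 18992 days.
Total: 348 + 18992 + 183 = 19523 days.
19523 is a multiple of 7, so 2 July 2319 falls on the same weekday: Wednesday.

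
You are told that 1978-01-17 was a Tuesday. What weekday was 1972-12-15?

Friday

Count forward from the earlier date (December 15, 1972) to the later (January 17, 1978):
Day-of-year of December 15, 1972: 350.
Day-of-year of January 17, 1978: 17.
1972 has 366 days, so 366 − 350 = 16 days remain in 1972.
Full years: 1973: 365; 1974: 365; 1975: 365; 1976: 366; 1977: 365. Sum = 1826.
Total: 16 + 1826 + 17 = 1859 days.
1859 mod 7 = 4, so 4 days before Tuesday is Friday.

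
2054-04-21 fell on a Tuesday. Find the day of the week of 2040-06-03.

Sunday

Count forward from the earlier date (June 3, 2040) to the later (April 21, 2054):
Day-of-year of June 3, 2040: 155.
Day-of-year of April 21, 2054: 111.
2040 has 366 days, so 366 − 155 = 211 days remain in 2040.
Full years 2041–2053: 10 common + 3 leap = 10×365 + 3×366 = 4748 days.
Total: 211 + 4748 + 111 = 5070 days.
5070 mod 7 = 2, so 2 days before Tuesday is Sunday.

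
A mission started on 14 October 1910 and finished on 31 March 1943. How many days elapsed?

11856

From October 14, 1910 to October 14, 1942: 32 years, of which 8 contain a Feb 29 — 24×365 + 8×366 = 11688 days.
October 1942: 31 − 14 = 17 days remain.
Then November (30), December (31), January (31), February 1943 (28): 30 + 31 + 31 + 28 = 120 days.
March 1–31, 1943: 31 days.
Residual: 168 days.
Total: 11856 days.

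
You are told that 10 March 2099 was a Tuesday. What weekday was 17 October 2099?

Saturday

March 2099: 31 − 10 = 21 days remain.
Then April (30), May (31), June (30), July (31), August (31), September (30): 30 + 31 + 30 + 31 + 31 + 30 = 183 days.
October 1–17, 2099: 17 days.
Total: 21 + 183 + 17 = 221 days.
221 mod 7 = 4, so 4 days after Tuesday is Saturday.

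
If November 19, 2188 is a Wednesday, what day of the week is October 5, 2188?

Count forward from the earlier date (October 5, 2188) to the later (November 19, 2188):
October 2188: 31 − 5 = 26 days remain.
November 1–19, 2188: 19 days.
Total: 26 + 19 = 45 days.
45 mod 7 = 3, so 3 days before Wednesday is Sunday.

Sunday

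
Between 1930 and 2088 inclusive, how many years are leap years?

Years divisible by 4: 1932, 1936, …, 2088 — 40 in all.
2000 is divisible by 400, so still leap.
No century exceptions apply. Count: 40.

40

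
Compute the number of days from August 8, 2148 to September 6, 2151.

Day-of-year of August 8, 2148: 221.
Day-of-year of September 6, 2151: 249.
2148 has 366 days, so 366 − 221 = 145 days remain in 2148.
Full years: 2149: 365; 2150: 365. Sum = 730.
Total: 145 + 730 + 249 = 1124 days.

1124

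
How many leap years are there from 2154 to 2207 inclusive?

12

Years divisible by 4: 2156, 2160, …, 2204 — 13 in all.
Of these, 2200 is divisible by 100 but not 400, so not leap.
Leap years: 13 − 1 = 12.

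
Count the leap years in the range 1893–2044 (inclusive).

Years divisible by 4: 1896, 1900, …, 2044 — 38 in all.
Of these, 1900 is divisible by 100 but not 400, so not leap.
2000 is divisible by 400, so still leap.
Leap years: 38 − 1 = 37.

37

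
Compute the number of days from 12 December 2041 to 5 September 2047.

December 12, 2041 → December 12, 2042: 365 days.
December 12, 2042 → December 12, 2043: 365 days.
December 12, 2043 → December 12, 2044: 366 days (2044 is a leap year).
December 12, 2044 → December 12, 2045: 365 days.
December 12, 2045 → December 12, 2046: 365 days.
December 2046: 31 − 12 = 19 days remain.
Then January (31), February 2047 (28), March (31), April (30), May (31), June (30), July (31), August (31): 31 + 28 + 31 + 30 + 31 + 30 + 31 + 31 = 243 days.
September 1–5, 2047: 5 days.
Residual: 267 days.
Total: 2093 days.

2093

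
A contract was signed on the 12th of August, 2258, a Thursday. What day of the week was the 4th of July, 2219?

Count forward from the earlier date (July 4, 2219) to the later (August 12, 2258):
From July 4, 2219 to July 4, 2258: 39 years, of which 10 contain a Feb 29 — 29×365 + 10×366 = 14245 days.
July 2258: 31 − 4 = 27 days remain.
August 1–12, 2258: 12 days.
Residual: 39 days.
Total: 14284 days.
14284 mod 7 = 4, so 4 days before Thursday is Sunday.

Sunday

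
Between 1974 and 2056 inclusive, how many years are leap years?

Years divisible by 4: 1976, 1980, …, 2056 — 21 in all.
2000 is divisible by 400, so still leap.
No century exceptions apply. Count: 21.

21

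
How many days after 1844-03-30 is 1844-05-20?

51

March 1844: 31 − 30 = 1 day remains.
Then April (30): 30 days.
May 1–20, 1844: 20 days.
Total: 1 + 30 + 20 = 51 days.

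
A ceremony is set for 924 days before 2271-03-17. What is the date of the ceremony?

2268-09-04

Count 924 days before March 17, 2271:
Day-of-year of September 4, 2268: 248.
Day-of-year of March 17, 2271: 76.
2268 has 366 days, so 366 − 248 = 118 days remain in 2268.
Full years: 2269: 365; 2270: 365. Sum = 730.
Total: 118 + 730 + 76 = 924 days.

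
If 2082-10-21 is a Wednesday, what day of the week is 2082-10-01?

Count forward from the earlier date (October 1, 2082) to the later (October 21, 2082):
Within October 2082: 21 − 1 = 20 days.
20 mod 7 = 6, so 6 days before Wednesday is Thursday.

Thursday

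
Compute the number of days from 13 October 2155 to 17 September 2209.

Day-of-year of October 13, 2155: 286.
Day-of-year of September 17, 2209: 260.
2155 has 365 days, so 365 − 286 = 79 days remain in 2155.
Full years 2156–2208: 40 common + 13 leap = 40×365 + 13×366 = 19358 days.
Total: 79 + 19358 + 260 = 19697 days.

19697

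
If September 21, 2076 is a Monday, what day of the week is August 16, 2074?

Count forward from the earlier date (August 16, 2074) to the later (September 21, 2076):
August 2074: 31 − 16 = 15 days remain.
Then 24 full months totalling 731 days.
September 1–21, 2076: 21 days.
Total: 15 + 731 + 21 = 767 days.
767 mod 7 = 4, so 4 days before Monday is Thursday.

Thursday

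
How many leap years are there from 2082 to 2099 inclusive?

Years divisible by 4 in [2082, 2099]: 2084, 2088, 2092, 2096.
No century exceptions apply. Count: 4.

4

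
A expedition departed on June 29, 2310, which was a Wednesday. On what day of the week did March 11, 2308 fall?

Wednesday

Count forward from the earlier date (March 11, 2308) to the later (June 29, 2310):
Day-of-year of March 11, 2308: 71.
Day-of-year of June 29, 2310: 180.
2308 has 366 days, so 366 − 71 = 295 days remain in 2308.
Full years: 2309: 365. Sum = 365.
Total: 295 + 365 + 180 = 840 days.
840 is a multiple of 7, so March 11, 2308 falls on the same weekday: Wednesday.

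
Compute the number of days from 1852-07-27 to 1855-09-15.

Day-of-year of July 27, 1852: 209.
Day-of-year of September 15, 1855: 258.
1852 has 366 days, so 366 − 209 = 157 days remain in 1852.
Full years: 1853: 365; 1854: 365. Sum = 730.
Total: 157 + 730 + 258 = 1145 days.

1145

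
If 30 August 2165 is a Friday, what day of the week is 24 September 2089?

Saturday

Count forward from the earlier date (September 24, 2089) to the later (August 30, 2165):
From September 24, 2089 to September 24, 2164: 75 years, of which 18 contain a Feb 29 — 57×365 + 18×366 = 27393 days.
(2100 is not a leap year (divisible by 100 but not 400).)
September 2164: 30 − 24 = 6 days remain.
Then 10 full months totalling 304 days.
August 1–30, 2165: 30 days.
Residual: 340 days.
Total: 27733 days.
27733 mod 7 = 6, so 6 days before Friday is Saturday.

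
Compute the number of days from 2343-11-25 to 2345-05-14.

536

November 25, 2343 → November 25, 2344: 366 days (2344 is a leap year).
November 2344: 30 − 25 = 5 days remain.
Then December (31), January (31), February 2345 (28), March (31), April (30): 31 + 31 + 28 + 31 + 30 = 151 days.
May 1–14, 2345: 14 days.
Residual: 170 days.
Total: 536 days.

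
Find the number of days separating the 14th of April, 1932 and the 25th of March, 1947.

Day-of-year of April 14, 1932: 105.
Day-of-year of March 25, 1947: 84.
1932 has 366 days, so 366 − 105 = 261 days remain in 1932.
Full years 1933–1946: 11 common + 3 leap = 11×365 + 3×366 = 5113 days.
Total: 261 + 5113 + 84 = 5458 days.

5458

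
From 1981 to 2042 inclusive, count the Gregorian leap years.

Years divisible by 4: 1984, 1988, …, 2040 — 15 in all.
2000 is divisible by 400, so still leap.
No century exceptions apply. Count: 15.

15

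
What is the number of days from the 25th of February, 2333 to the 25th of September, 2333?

February 2333: 28 − 25 = 3 days remain (2333 is not a leap year, so February has 28 days).
Then March (31), April (30), May (31), June (30), July (31), August (31): 31 + 30 + 31 + 30 + 31 + 31 = 184 days.
September 1–25, 2333: 25 days.
Total: 3 + 184 + 25 = 212 days.

212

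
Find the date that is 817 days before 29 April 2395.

1 February 2393

Count 817 days before April 29, 2395:
February 2393: 28 − 1 = 27 days remain (2393 is not a leap year, so February has 28 days).
Then 25 full months totalling 761 days.
April 1–29, 2395: 29 days.
Total: 27 + 761 + 29 = 817 days.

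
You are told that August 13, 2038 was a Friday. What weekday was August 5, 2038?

Thursday

Count forward from the earlier date (August 5, 2038) to the later (August 13, 2038):
Within August 2038: 13 − 5 = 8 days.
8 mod 7 = 1, so 1 day before Friday is Thursday.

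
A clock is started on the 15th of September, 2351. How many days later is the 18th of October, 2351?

September 2351: 30 − 15 = 15 days remain.
October 1–18, 2351: 18 days.
Total: 15 + 18 = 33 days.

33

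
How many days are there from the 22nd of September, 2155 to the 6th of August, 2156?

September 2155: 30 − 22 = 8 days remain.
Then 10 full months totalling 305 days.
August 1–6, 2156: 6 days.
Residual: 319 days.
Total: 319 days.

319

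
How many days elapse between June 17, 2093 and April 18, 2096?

June 17, 2093 → June 17, 2094: 365 days.
June 17, 2094 → June 17, 2095: 365 days.
June 2095: 30 − 17 = 13 days remain.
Then 9 full months totalling 275 days.
April 1–18, 2096: 18 days.
Residual: 306 days.
Total: 1036 days.

1036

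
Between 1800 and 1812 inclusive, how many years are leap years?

3

Years divisible by 4 in [1800, 1812]: 1800, 1804, 1808, 1812.
Of these, 1800 is divisible by 100 but not 400, so not leap.
Leap years: 4 − 1 = 3.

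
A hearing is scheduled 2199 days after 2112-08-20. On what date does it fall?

2118-08-28

Count 2199 days after August 20, 2112:
August 20, 2112 → August 20, 2113: 365 days.
August 20, 2113 → August 20, 2114: 365 days.
August 20, 2114 → August 20, 2115: 365 days.
August 20, 2115 → August 20, 2116: 366 days (2116 is a leap year).
August 20, 2116 → August 20, 2117: 365 days.
August 20, 2117 → August 20, 2118: 365 days.
Within August 2118: 28 − 20 = 8 days.
Total: 2199 days.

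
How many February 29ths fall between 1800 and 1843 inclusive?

10

Years divisible by 4 in [1800, 1843]: 1800, 1804, 1808, 1812, 1816, 1820, 1824, 1828, 1832, 1836, 1840.
Of these, 1800 is divisible by 100 but not 400, so not leap.
Leap years: 11 − 1 = 10.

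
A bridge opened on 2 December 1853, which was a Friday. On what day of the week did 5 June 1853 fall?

Count forward from the earlier date (June 5, 1853) to the later (December 2, 1853):
June 1853: 30 − 5 = 25 days remain.
Then July (31), August (31), September (30), October (31), November (30): 31 + 31 + 30 + 31 + 30 = 153 days.
December 1–2, 1853: 2 days.
Total: 25 + 153 + 2 = 180 days.
180 mod 7 = 5, so 5 days before Friday is Sunday.

Sunday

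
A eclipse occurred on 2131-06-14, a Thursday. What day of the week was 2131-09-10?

Monday

June 2131: 30 − 14 = 16 days remain.
Then July (31), August (31): 31 + 31 = 62 days.
September 1–10, 2131: 10 days.
Total: 16 + 62 + 10 = 88 days.
88 mod 7 = 4, so 4 days after Thursday is Monday.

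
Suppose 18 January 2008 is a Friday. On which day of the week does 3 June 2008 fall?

Tuesday

January 2008: 31 − 18 = 13 days remain.
Then February 2008 (29), March (31), April (30), May (31): 29 + 31 + 30 + 31 = 121 days.
June 1–3, 2008: 3 days.
Total: 13 + 121 + 3 = 137 days.
137 mod 7 = 4, so 4 days after Friday is Tuesday.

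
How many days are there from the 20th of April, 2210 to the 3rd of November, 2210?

April 2210: 30 − 20 = 10 days remain.
Then May (31), June (30), July (31), August (31), September (30), October (31): 31 + 30 + 31 + 31 + 30 + 31 = 184 days.
November 1–3, 2210: 3 days.
Total: 10 + 184 + 3 = 197 days.

197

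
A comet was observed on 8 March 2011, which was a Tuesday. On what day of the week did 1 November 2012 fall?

Thursday

March 8, 2011 → March 8, 2012: 366 days (2012 is a leap year).
March 2012: 31 − 8 = 23 days remain.
Then April (30), May (31), June (30), July (31), August (31), September (30), October (31): 30 + 31 + 30 + 31 + 31 + 30 + 31 = 214 days.
November 1, 2012: 1 day.
Residual: 238 days.
Total: 604 days.
604 mod 7 = 2, so 2 days after Tuesday is Thursday.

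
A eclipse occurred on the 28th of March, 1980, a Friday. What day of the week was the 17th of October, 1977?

Monday

Count forward from the earlier date (October 17, 1977) to the later (March 28, 1980):
October 17, 1977 → October 17, 1978: 365 days.
October 17, 1978 → October 17, 1979: 365 days.
October 1979: 31 − 17 = 14 days remain.
Then November (30), December (31), January (31), February 1980 (29): 30 + 31 + 31 + 29 = 121 days.
March 1–28, 1980: 28 days.
Residual: 163 days.
Total: 893 days.
893 mod 7 = 4, so 4 days before Friday is Monday.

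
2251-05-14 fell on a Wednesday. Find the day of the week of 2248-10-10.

Count forward from the earlier date (October 10, 2248) to the later (May 14, 2251):
October 10, 2248 → October 10, 2249: 365 days.
October 10, 2249 → October 10, 2250: 365 days.
October 2250: 31 − 10 = 21 days remain.
Then November (30), December (31), January (31), February 2251 (28), March (31), April (30): 30 + 31 + 31 + 28 + 31 + 30 = 181 days.
May 1–14, 2251: 14 days.
Residual: 216 days.
Total: 946 days.
946 mod 7 = 1, so 1 day before Wednesday is Tuesday.

Tuesday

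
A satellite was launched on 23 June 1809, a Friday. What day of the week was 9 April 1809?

Sunday

Count forward from the earlier date (April 9, 1809) to the later (June 23, 1809):
April 1809: 30 − 9 = 21 days remain.
Then May (31): 31 days.
June 1–23, 1809: 23 days.
Total: 21 + 31 + 23 = 75 days.
75 mod 7 = 5, so 5 days before Friday is Sunday.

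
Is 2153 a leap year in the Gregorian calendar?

2153 is not a leap year.

No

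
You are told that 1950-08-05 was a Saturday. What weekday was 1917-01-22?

Monday

Count forward from the earlier date (January 22, 1917) to the later (August 5, 1950):
Day-of-year of January 22, 1917: 22.
Day-of-year of August 5, 1950: 217.
1917 has 365 days, so 365 − 22 = 343 days remain in 1917.
Full years 1918–1949: 24 common + 8 leap = 24×365 + 8×366 = 11688 days.
Total: 343 + 11688 + 217 = 12248 days.
12248 mod 7 = 5, so 5 days before Saturday is Monday.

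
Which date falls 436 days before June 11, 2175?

April 1, 2174

Count 436 days before June 11, 2175:
April 1, 2174 → April 1, 2175: 365 days.
April 2175: 30 − 1 = 29 days remain.
Then May (31): 31 days.
June 1–11, 2175: 11 days.
Residual: 71 days.
Total: 436 days.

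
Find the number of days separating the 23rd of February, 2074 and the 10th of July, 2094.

7442

Day-of-year of February 23, 2074: 54.
Day-of-year of July 10, 2094: 191.
2074 has 365 days, so 365 − 54 = 311 days remain in 2074.
Full years 2075–2093: 14 common + 5 leap = 14×365 + 5×366 = 6940 days.
Total: 311 + 6940 + 191 = 7442 days.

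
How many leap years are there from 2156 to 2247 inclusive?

22

Years divisible by 4: 2156, 2160, …, 2244 — 23 in all.
Of these, 2200 is divisible by 100 but not 400, so not leap.
Leap years: 23 − 1 = 22.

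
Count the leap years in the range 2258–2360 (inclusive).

25

Years divisible by 4: 2260, 2264, …, 2360 — 26 in all.
Of these, 2300 is divisible by 100 but not 400, so not leap.
Leap years: 26 − 1 = 25.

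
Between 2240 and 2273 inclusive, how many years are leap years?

Years divisible by 4 in [2240, 2273]: 2240, 2244, 2248, 2252, 2256, 2260, 2264, 2268, 2272.
No century exceptions apply. Count: 9.

9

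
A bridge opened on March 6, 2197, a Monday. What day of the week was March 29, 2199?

March 2197: 31 − 6 = 25 days remain.
Then 23 full months totalling 699 days.
March 1–29, 2199: 29 days.
Total: 25 + 699 + 29 = 753 days.
753 mod 7 = 4, so 4 days after Monday is Friday.

Friday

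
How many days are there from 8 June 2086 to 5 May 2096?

From June 8, 2086 to June 8, 2095: 9 years, of which 2 contain a Feb 29 — 7×365 + 2×366 = 3287 days.
June 2095: 30 − 8 = 22 days remain.
Then 10 full months totalling 305 days.
May 1–5, 2096: 5 days.
Residual: 332 days.
Total: 3619 days.

3619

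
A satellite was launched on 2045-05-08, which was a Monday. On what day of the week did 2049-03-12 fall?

May 8, 2045 → May 8, 2046: 365 days.
May 8, 2046 → May 8, 2047: 365 days.
May 8, 2047 → May 8, 2048: 366 days (2048 is a leap year).
May 2048: 31 − 8 = 23 days remain.
Then 9 full months totalling 273 days.
March 1–12, 2049: 12 days.
Residual: 308 days.
Total: 1404 days.
1404 mod 7 = 4, so 4 days after Monday is Friday.

Friday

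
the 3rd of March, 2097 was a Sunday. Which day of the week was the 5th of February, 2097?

Tuesday

Count forward from the earlier date (February 5, 2097) to the later (March 3, 2097):
February 2097: 28 − 5 = 23 days remain (2097 is not a leap year, so February has 28 days).
March 1–3, 2097: 3 days.
Total: 23 + 3 = 26 days.
26 mod 7 = 5, so 5 days before Sunday is Tuesday.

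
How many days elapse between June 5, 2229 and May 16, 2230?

345

June 2229: 30 − 5 = 25 days remain.
Then 10 full months totalling 304 days.
May 1–16, 2230: 16 days.
Total: 25 + 304 + 16 = 345 days.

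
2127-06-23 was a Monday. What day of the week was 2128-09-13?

Monday

Day-of-year of June 23, 2127: 174.
Day-of-year of September 13, 2128: 257.
2127 has 365 days, so 365 − 174 = 191 days remain in 2127.
Total: 191 + 257 = 448 days.
448 is a multiple of 7, so 2128-09-13 falls on the same weekday: Monday.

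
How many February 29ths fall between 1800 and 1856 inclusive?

Years divisible by 4: 1800, 1804, …, 1856 — 15 in all.
Of these, 1800 is divisible by 100 but not 400, so not leap.
Leap years: 15 − 1 = 14.

14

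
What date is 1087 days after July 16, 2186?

July 7, 2189

Count 1087 days after July 16, 2186:
July 16, 2186 → July 16, 2187: 365 days.
July 16, 2187 → July 16, 2188: 366 days (2188 is a leap year).
July 2188: 31 − 16 = 15 days remain.
Then 11 full months totalling 334 days.
July 1–7, 2189: 7 days.
Residual: 356 days.
Total: 1087 days.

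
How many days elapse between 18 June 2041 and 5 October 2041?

109

June 2041: 30 − 18 = 12 days remain.
Then July (31), August (31), September (30): 31 + 31 + 30 = 92 days.
October 1–5, 2041: 5 days.
Total: 12 + 92 + 5 = 109 days.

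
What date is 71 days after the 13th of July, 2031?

the 22nd of September, 2031

Count 71 days after July 13, 2031:
July 2031: 31 − 13 = 18 days remain.
Then August (31): 31 days.
September 1–22, 2031: 22 days.
Total: 18 + 31 + 22 = 71 days.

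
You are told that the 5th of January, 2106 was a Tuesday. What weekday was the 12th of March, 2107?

Saturday

January 5, 2106 → January 5, 2107: 365 days.
January 2107: 31 − 5 = 26 days remain.
Then February 2107 (28): 28 days.
March 1–12, 2107: 12 days.
Residual: 66 days.
Total: 431 days.
431 mod 7 = 4, so 4 days after Tuesday is Saturday.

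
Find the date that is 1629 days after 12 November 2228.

29 April 2233

Count 1629 days after November 12, 2228:
November 12, 2228 → November 12, 2229: 365 days.
November 12, 2229 → November 12, 2230: 365 days.
November 12, 2230 → November 12, 2231: 365 days.
November 12, 2231 → November 12, 2232: 366 days (2232 is a leap year).
November 2232: 30 − 12 = 18 days remain.
Then December (31), January (31), February 2233 (28), March (31): 31 + 31 + 28 + 31 = 121 days.
April 1–29, 2233: 29 days.
Residual: 168 days.
Total: 1629 days.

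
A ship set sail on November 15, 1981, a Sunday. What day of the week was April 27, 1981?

Count forward from the earlier date (April 27, 1981) to the later (November 15, 1981):
April 1981: 30 − 27 = 3 days remain.
Then May (31), June (30), July (31), August (31), September (30), October (31): 31 + 30 + 31 + 31 + 30 + 31 = 184 days.
November 1–15, 1981: 15 days.
Total: 3 + 184 + 15 = 202 days.
202 mod 7 = 6, so 6 days before Sunday is Monday.

Monday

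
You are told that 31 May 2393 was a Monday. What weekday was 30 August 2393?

Monday

May 2393: 31 − 31 = 0 days remain.
Then June (30), July (31): 30 + 31 = 61 days.
August 1–30, 2393: 30 days.
Total: 0 + 61 + 30 = 91 days.
91 is a multiple of 7, so 30 August 2393 falls on the same weekday: Monday.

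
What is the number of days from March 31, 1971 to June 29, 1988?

From March 31, 1971 to March 31, 1988: 17 years, of which 5 contain a Feb 29 — 12×365 + 5×366 = 6210 days.
March 1988: 31 − 31 = 0 days remain.
Then April (30), May (31): 30 + 31 = 61 days.
June 1–29, 1988: 29 days.
Residual: 90 days.
Total: 6300 days.

6300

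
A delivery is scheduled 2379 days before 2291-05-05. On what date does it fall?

2284-10-29

Count 2379 days before May 5, 2291:
Day-of-year of October 29, 2284: 303.
Day-of-year of May 5, 2291: 125.
2284 has 366 days, so 366 − 303 = 63 days remain in 2284.
Full years: 2285: 365; 2286: 365; 2287: 365; 2288: 366; 2289: 365; 2290: 365. Sum = 2191.
Total: 63 + 2191 + 125 = 2379 days.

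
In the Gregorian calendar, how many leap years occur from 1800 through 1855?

Years divisible by 4: 1800, 1804, …, 1852 — 14 in all.
Of these, 1800 is divisible by 100 but not 400, so not leap.
Leap years: 14 − 1 = 13.

13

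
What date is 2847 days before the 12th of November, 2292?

the 26th of January, 2285

Count 2847 days before November 12, 2292:
From January 26, 2285 to January 26, 2292: 7 years, of which 1 contains a Feb 29 — 6×365 + 1×366 = 2556 days.
January 2292: 31 − 26 = 5 days remain.
Then 9 full months totalling 274 days.
November 1–12, 2292: 12 days.
Residual: 291 days.
Total: 2847 days.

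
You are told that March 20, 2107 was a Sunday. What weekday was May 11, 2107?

Wednesday

March 2107: 31 − 20 = 11 days remain.
Then April (30): 30 days.
May 1–11, 2107: 11 days.
Total: 11 + 30 + 11 = 52 days.
52 mod 7 = 3, so 3 days after Sunday is Wednesday.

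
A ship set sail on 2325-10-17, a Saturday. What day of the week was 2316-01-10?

Monday

Count forward from the earlier date (January 10, 2316) to the later (October 17, 2325):
Day-of-year of January 10, 2316: 10.
Day-of-year of October 17, 2325: 290.
2316 has 366 days, so 366 − 10 = 356 days remain in 2316.
Full years 2317–2324: 6 common + 2 leap = 6×365 + 2×366 = 2922 days.
Total: 356 + 2922 + 290 = 3568 days.
3568 mod 7 = 5, so 5 days before Saturday is Monday.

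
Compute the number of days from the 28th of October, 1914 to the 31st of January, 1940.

9226

From October 28, 1914 to October 28, 1939: 25 years, of which 6 contain a Feb 29 — 19×365 + 6×366 = 9131 days.
October 1939: 31 − 28 = 3 days remain.
Then November (30), December (31): 30 + 31 = 61 days.
January 1–31, 1940: 31 days.
Residual: 95 days.
Total: 9226 days.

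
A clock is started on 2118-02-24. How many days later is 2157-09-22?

From February 24, 2118 to February 24, 2157: 39 years, of which 10 contain a Feb 29 — 29×365 + 10×366 = 14245 days.
February 2157: 28 − 24 = 4 days remain (2157 is not a leap year, so February has 28 days).
Then March (31), April (30), May (31), June (30), July (31), August (31): 31 + 30 + 31 + 30 + 31 + 31 = 184 days.
September 1–22, 2157: 22 days.
Residual: 210 days.
Total: 14455 days.

14455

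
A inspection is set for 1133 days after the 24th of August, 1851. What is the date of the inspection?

the 30th of September, 1854

Count 1133 days after August 24, 1851:
Day-of-year of August 24, 1851: 236.
Day-of-year of September 30, 1854: 273.
1851 has 365 days, so 365 − 236 = 129 days remain in 1851.
Full years: 1852: 366; 1853: 365. Sum = 731.
Total: 129 + 731 + 273 = 1133 days.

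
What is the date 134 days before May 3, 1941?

December 20, 1940

Count 134 days before May 3, 1941:
Day-of-year of December 20, 1940: 355.
Day-of-year of May 3, 1941: 123.
1940 has 366 days, so 366 − 355 = 11 days remain in 1940.
Total: 11 + 123 = 134 days.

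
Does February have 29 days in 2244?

Yes

2244 is a leap year.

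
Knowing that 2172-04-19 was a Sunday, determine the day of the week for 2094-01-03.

Sunday

Count forward from the earlier date (January 3, 2094) to the later (April 19, 2172):
Day-of-year of January 3, 2094: 3.
Day-of-year of April 19, 2172: 110.
2094 has 365 days, so 365 − 3 = 362 days remain in 2094.
Full years 2095–2171: 59 common + 18 leap = 59×365 + 18×366 = 28123 days.
Total: 362 + 28123 + 110 = 28595 days.
28595 is a multiple of 7, so 2094-01-03 falls on the same weekday: Sunday.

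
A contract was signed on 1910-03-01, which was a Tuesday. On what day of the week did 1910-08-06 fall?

March 1910: 31 − 1 = 30 days remain.
Then April (30), May (31), June (30), July (31): 30 + 31 + 30 + 31 = 122 days.
August 1–6, 1910: 6 days.
Total: 30 + 122 + 6 = 158 days.
158 mod 7 = 4, so 4 days after Tuesday is Saturday.

Saturday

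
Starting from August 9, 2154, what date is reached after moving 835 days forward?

November 21, 2156

Count 835 days after August 9, 2154:
Day-of-year of August 9, 2154: 221.
Day-of-year of November 21, 2156: 326.
2154 has 365 days, so 365 − 221 = 144 days remain in 2154.
Full years: 2155: 365. Sum = 365.
Total: 144 + 365 + 326 = 835 days.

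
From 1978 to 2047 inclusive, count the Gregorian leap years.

17

Years divisible by 4: 1980, 1984, …, 2044 — 17 in all.
2000 is divisible by 400, so still leap.
No century exceptions apply. Count: 17.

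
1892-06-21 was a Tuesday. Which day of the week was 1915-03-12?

Friday

From June 21, 1892 to June 21, 1914: 22 years, of which 4 contain a Feb 29 — 18×365 + 4×366 = 8034 days.
(1900 is not a leap year (divisible by 100 but not 400).)
June 1914: 30 − 21 = 9 days remain.
Then July (31), August (31), September (30), October (31), November (30), December (31), January (31), February 1915 (28): 31 + 31 + 30 + 31 + 30 + 31 + 31 + 28 = 243 days.
March 1–12, 1915: 12 days.
Residual: 264 days.
Total: 8298 days.
8298 mod 7 = 3, so 3 days after Tuesday is Friday.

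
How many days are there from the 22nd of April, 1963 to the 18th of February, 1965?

668

April 1963: 30 − 22 = 8 days remain.
Then 21 full months totalling 642 days.
February 1–18, 1965: 18 days (1965 is not a leap year).
Total: 8 + 642 + 18 = 668 days.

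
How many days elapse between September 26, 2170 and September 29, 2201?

11325

Day-of-year of September 26, 2170: 269.
Day-of-year of September 29, 2201: 272.
2170 has 365 days, so 365 − 269 = 96 days remain in 2170.
Full years 2171–2200: 23 common + 7 leap = 23×365 + 7×366 = 10957 days.
Total: 96 + 10957 + 272 = 11325 days.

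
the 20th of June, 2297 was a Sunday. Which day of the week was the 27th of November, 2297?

June 2297: 30 − 20 = 10 days remain.
Then July (31), August (31), September (30), October (31): 31 + 31 + 30 + 31 = 123 days.
November 1–27, 2297: 27 days.
Total: 10 + 123 + 27 = 160 days.
160 mod 7 = 6, so 6 days after Sunday is Saturday.

Saturday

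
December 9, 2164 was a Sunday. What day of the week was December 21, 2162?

Tuesday

Count forward from the earlier date (December 21, 2162) to the later (December 9, 2164):
December 2162: 31 − 21 = 10 days remain.
Then 23 full months totalling 700 days.
December 1–9, 2164: 9 days.
Total: 10 + 700 + 9 = 719 days.
719 mod 7 = 5, so 5 days before Sunday is Tuesday.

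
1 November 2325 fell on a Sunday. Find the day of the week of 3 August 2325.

Monday

Count forward from the earlier date (August 3, 2325) to the later (November 1, 2325):
August 2325: 31 − 3 = 28 days remain.
Then September (30), October (31): 30 + 31 = 61 days.
November 1, 2325: 1 day.
Total: 28 + 61 + 1 = 90 days.
90 mod 7 = 6, so 6 days before Sunday is Monday.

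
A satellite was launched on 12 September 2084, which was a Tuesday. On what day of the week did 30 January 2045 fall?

Count forward from the earlier date (January 30, 2045) to the later (September 12, 2084):
From January 30, 2045 to January 30, 2084: 39 years, of which 9 contain a Feb 29 — 30×365 + 9×366 = 14244 days.
January 2084: 31 − 30 = 1 day remains.
Then February 2084 (29), March (31), April (30), May (31), June (30), July (31), August (31): 29 + 31 + 30 + 31 + 30 + 31 + 31 = 213 days.
September 1–12, 2084: 12 days.
Residual: 226 days.
Total: 14470 days.
14470 mod 7 = 1, so 1 day before Tuesday is Monday.

Monday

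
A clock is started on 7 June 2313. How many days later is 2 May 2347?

Day-of-year of June 7, 2313: 158.
Day-of-year of May 2, 2347: 122.
2313 has 365 days, so 365 − 158 = 207 days remain in 2313.
Full years 2314–2346: 25 common + 8 leap = 25×365 + 8×366 = 12053 days.
Total: 207 + 12053 + 122 = 12382 days.

12382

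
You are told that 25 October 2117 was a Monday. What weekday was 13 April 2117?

Tuesday

Count forward from the earlier date (April 13, 2117) to the later (October 25, 2117):
April 2117: 30 − 13 = 17 days remain.
Then May (31), June (30), July (31), August (31), September (30): 31 + 30 + 31 + 31 + 30 = 153 days.
October 1–25, 2117: 25 days.
Total: 17 + 153 + 25 = 195 days.
195 mod 7 = 6, so 6 days before Monday is Tuesday.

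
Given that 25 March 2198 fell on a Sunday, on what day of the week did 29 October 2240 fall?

Thursday

From March 25, 2198 to March 25, 2240: 42 years, of which 10 contain a Feb 29 — 32×365 + 10×366 = 15340 days.
(2200 is not a leap year (divisible by 100 but not 400).)
March 2240: 31 − 25 = 6 days remain.
Then April (30), May (31), June (30), July (31), August (31), September (30): 30 + 31 + 30 + 31 + 31 + 30 = 183 days.
October 1–29, 2240: 29 days.
Residual: 218 days.
Total: 15558 days.
15558 mod 7 = 4, so 4 days after Sunday is Thursday.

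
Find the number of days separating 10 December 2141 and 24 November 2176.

Day-of-year of December 10, 2141: 344.
Day-of-year of November 24, 2176: 329.
2141 has 365 days, so 365 − 344 = 21 days remain in 2141.
Full years 2142–2175: 26 common + 8 leap = 26×365 + 8×366 = 12418 days.
Total: 21 + 12418 + 329 = 12768 days.

12768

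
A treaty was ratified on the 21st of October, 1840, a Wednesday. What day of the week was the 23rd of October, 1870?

Sunday

Day-of-year of October 21, 1840: 295.
Day-of-year of October 23, 1870: 296.
1840 has 366 days, so 366 − 295 = 71 days remain in 1840.
Full years 1841–1869: 22 common + 7 leap = 22×365 + 7×366 = 10592 days.
Total: 71 + 10592 + 296 = 10959 days.
10959 mod 7 = 4, so 4 days after Wednesday is Sunday.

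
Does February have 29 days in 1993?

1993 is not a leap year.

No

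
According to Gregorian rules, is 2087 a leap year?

No

2087 is not a leap year.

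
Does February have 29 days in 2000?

Yes

2000 is a leap year (divisible by 400).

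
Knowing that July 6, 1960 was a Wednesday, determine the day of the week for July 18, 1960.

Monday

Within July 1960: 18 − 6 = 12 days.
12 mod 7 = 5, so 5 days after Wednesday is Monday.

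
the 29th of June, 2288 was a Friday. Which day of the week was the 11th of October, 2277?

Thursday

Count forward from the earlier date (October 11, 2277) to the later (June 29, 2288):
Day-of-year of October 11, 2277: 284.
Day-of-year of June 29, 2288: 181.
2277 has 365 days, so 365 − 284 = 81 days remain in 2277.
Full years 2278–2287: 8 common + 2 leap = 8×365 + 2×366 = 3652 days.
Total: 81 + 3652 + 181 = 3914 days.
3914 mod 7 = 1, so 1 day before Friday is Thursday.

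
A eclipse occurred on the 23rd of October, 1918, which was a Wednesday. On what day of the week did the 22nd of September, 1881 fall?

Count forward from the earlier date (September 22, 1881) to the later (October 23, 1918):
From September 22, 1881 to September 22, 1918: 37 years, of which 8 contain a Feb 29 — 29×365 + 8×366 = 13513 days.
(1900 is not a leap year (divisible by 100 but not 400).)
September 1918: 30 − 22 = 8 days remain.
October 1–23, 1918: 23 days.
Residual: 31 days.
Total: 13544 days.
13544 mod 7 = 6, so 6 days before Wednesday is Thursday.

Thursday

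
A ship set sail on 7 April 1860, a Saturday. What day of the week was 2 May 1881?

Monday

From April 7, 1860 to April 7, 1881: 21 years, of which 5 contain a Feb 29 — 16×365 + 5×366 = 7670 days.
April 1881: 30 − 7 = 23 days remain.
May 1–2, 1881: 2 days.
Residual: 25 days.
Total: 7695 days.
7695 mod 7 = 2, so 2 days after Saturday is Monday.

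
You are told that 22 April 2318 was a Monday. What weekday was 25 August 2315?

Count forward from the earlier date (August 25, 2315) to the later (April 22, 2318):
Day-of-year of August 25, 2315: 237.
Day-of-year of April 22, 2318: 112.
2315 has 365 days, so 365 − 237 = 128 days remain in 2315.
Full years: 2316: 366; 2317: 365. Sum = 731.
Total: 128 + 731 + 112 = 971 days.
971 mod 7 = 5, so 5 days before Monday is Wednesday.

Wednesday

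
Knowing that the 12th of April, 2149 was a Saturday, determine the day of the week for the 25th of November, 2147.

Count forward from the earlier date (November 25, 2147) to the later (April 12, 2149):
Day-of-year of November 25, 2147: 329.
Day-of-year of April 12, 2149: 102.
2147 has 365 days, so 365 − 329 = 36 days remain in 2147.
Full years: 2148: 366. Sum = 366.
Total: 36 + 366 + 102 = 504 days.
504 is a multiple of 7, so the 25th of November, 2147 falls on the same weekday: Saturday.

Saturday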